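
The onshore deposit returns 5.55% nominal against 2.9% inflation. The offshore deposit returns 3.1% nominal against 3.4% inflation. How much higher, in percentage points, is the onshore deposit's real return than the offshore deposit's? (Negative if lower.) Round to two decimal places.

2.87

The onshore deposit real return: 1.0555/1.029 − 1 = 2.575%.
The offshore deposit real return: 1.031/1.034 − 1 = -0.290%.
Difference: 2.575 − (-0.290) = 2.865 pp.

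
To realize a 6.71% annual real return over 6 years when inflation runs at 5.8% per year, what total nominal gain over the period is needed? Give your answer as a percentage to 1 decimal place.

Required annual nominal rate: (1+6.71%)(1+5.8%) − 1 = 12.89918%.
Cumulative over 6 years: (1 + 0.1289918)^6 − 1 ≈ 1.07083.

107.1%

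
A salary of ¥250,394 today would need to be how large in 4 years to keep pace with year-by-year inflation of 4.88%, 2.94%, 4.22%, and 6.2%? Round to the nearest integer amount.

¥299,210

Cumulative price-level factor: 1.0488 × 1.0294 × 1.0422 × 1.062 ≈ 1.1949574141.
Multiplying ¥250,394 by the price-level factor gives the future nominal sum.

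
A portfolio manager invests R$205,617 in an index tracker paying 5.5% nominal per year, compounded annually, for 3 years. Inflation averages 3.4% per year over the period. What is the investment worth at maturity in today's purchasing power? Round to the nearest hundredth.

Nominal value at maturity: R$205,617 × (1 + 5.5%)^3 ≈ R$241,443.99.
Price-level factor over 3 years: (1 + 3.4%)^3 = 1.105507304.
The maturity value deflated by that factor is the answer in today's purchasing power.

R$218,401.08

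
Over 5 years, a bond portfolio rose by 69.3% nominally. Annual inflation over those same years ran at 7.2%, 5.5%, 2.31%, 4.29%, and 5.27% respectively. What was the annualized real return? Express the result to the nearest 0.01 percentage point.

Cumulative inflation factor: 1.072 × 1.055 × 1.0231 × 1.0429 × 1.0527 ≈ 1.27032.
Nominal growth factor: 1.69300. Real growth factor = 1.69300 / 1.27032 ≈ 1.33274.
Annualized: 1.33274^(1/5) − 1 ≈ 0.05913.

5.91%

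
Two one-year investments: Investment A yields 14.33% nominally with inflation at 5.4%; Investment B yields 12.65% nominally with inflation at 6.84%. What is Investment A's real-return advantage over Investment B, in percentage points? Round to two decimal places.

3.03

Investment A real return: 1.1433/1.054 − 1 = 8.472%.
Investment B real return: 1.1265/1.0684 − 1 = 5.438%.
Difference: 8.472 − 5.438 = 3.034 pp.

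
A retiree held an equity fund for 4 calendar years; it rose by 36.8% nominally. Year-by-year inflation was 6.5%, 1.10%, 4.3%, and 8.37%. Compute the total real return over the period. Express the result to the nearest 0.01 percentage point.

12.41%

Cumulative inflation factor: 1.065 × 1.0110 × 1.043 × 1.0837 ≈ 1.21701.
Nominal growth factor: 1.36800. Real growth factor = 1.36800 / 1.21701 ≈ 1.12407.
Total real return ≈ 12.4066%.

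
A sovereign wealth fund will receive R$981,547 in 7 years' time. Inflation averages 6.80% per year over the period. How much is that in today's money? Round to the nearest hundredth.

Price-level factor over 7 years: (1 + 6.80%)^7 ≈ 1.5848886996.
Purchasing power today: R$981,547 divided by that factor.

R$619,316.04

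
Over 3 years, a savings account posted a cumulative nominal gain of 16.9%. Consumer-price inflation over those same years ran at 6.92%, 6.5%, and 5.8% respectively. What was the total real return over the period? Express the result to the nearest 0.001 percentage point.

Cumulative inflation factor: 1.0692 × 1.065 × 1.058 ≈ 1.20474.
Nominal growth factor: 1.16900. Real growth factor = 1.16900 / 1.20474 ≈ 0.97033.
Total real return ≈ -2.9668%.

-2.967%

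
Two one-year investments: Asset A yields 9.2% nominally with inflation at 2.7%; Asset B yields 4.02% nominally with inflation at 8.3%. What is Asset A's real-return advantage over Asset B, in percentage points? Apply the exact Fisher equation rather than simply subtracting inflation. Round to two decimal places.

Asset A real return: 1.092/1.027 − 1 = 6.329%.
Asset B real return: 1.0402/1.083 − 1 = -3.952%.
Difference: 6.329 − (-3.952) = 10.281 pp.

10.28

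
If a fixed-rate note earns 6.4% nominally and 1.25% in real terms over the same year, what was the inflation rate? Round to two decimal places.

From (1+r_nom) = (1+r_real)(1+π), we get 1+π = (1 + 6.4%)/(1 + 1.25%) = 1.064/1.0125 ≈ 1.05086.
So π ≈ 5.0864%.

5.09%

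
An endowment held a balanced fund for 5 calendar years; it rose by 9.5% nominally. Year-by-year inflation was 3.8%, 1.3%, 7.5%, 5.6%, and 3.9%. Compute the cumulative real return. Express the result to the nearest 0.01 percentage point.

Cumulative inflation factor: 1.038 × 1.013 × 1.075 × 1.056 × 1.039 ≈ 1.24021.
Nominal growth factor: 1.09500. Real growth factor = 1.09500 / 1.24021 ≈ 0.88292.
Total real return ≈ -11.7084%.

-11.71%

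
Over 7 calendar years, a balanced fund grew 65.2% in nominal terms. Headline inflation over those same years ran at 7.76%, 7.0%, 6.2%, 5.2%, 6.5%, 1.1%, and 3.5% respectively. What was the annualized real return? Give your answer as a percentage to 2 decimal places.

Cumulative inflation factor: 1.0776 × 1.070 × 1.062 × 1.052 × 1.065 × 1.011 × 1.035 ≈ 1.43556.
Nominal growth factor: 1.65200. Real growth factor = 1.65200 / 1.43556 ≈ 1.15077.
Annualized: 1.15077^(1/7) − 1 ≈ 0.02026.

2.03%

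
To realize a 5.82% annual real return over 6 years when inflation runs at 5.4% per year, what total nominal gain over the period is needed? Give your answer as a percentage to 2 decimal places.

Required annual nominal rate: (1+5.82%)(1+5.4%) − 1 = 11.53428%.
Cumulative over 6 years: (1 + 0.1153428)^6 − 1 ≈ 0.92509.

92.51%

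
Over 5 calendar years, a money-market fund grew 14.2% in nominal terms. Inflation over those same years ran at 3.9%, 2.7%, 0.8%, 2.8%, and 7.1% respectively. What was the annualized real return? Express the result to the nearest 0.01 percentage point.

Cumulative inflation factor: 1.039 × 1.027 × 1.008 × 1.028 × 1.071 ≈ 1.18421.
Nominal growth factor: 1.14200. Real growth factor = 1.14200 / 1.18421 ≈ 0.96436.
Annualized: 0.96436^(1/5) − 1 ≈ -0.00723.

-0.72%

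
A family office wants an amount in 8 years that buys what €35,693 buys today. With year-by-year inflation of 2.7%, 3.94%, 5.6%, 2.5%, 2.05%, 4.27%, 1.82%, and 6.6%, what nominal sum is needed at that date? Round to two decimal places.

Cumulative price-level factor: 1.027 × 1.0394 × 1.056 × 1.025 × 1.0205 × 1.0427 × 1.0182 × 1.066 ≈ 1.3344540364.
Multiplying €35,693 by the price-level factor gives the future nominal sum.

€47,630.67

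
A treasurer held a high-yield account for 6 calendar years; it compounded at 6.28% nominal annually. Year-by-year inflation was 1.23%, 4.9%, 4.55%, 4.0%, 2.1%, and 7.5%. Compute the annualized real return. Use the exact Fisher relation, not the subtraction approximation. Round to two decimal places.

Cumulative inflation factor: 1.0123 × 1.049 × 1.0455 × 1.040 × 1.021 × 1.075 ≈ 1.26729.
Nominal growth factor: 1.44115. Real growth factor = 1.44115 / 1.26729 ≈ 1.13719.
Annualized: 1.13719^(1/6) − 1 ≈ 0.02166.

2.17%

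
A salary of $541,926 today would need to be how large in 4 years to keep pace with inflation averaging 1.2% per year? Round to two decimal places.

$568,410.43

Cumulative price-level factor: (1+1.2%)^4 ≈ 1.0488709327.
The nominal amount required is $541,926 scaled up by that factor.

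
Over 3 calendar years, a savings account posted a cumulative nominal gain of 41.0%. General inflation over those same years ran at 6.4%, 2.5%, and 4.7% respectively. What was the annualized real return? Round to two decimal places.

7.28%

Cumulative inflation factor: 1.064 × 1.025 × 1.047 ≈ 1.14186.
Nominal growth factor: 1.41000. Real growth factor = 1.41000 / 1.14186 ≈ 1.23483.
Annualized: 1.23483^(1/3) − 1 ≈ 0.07284.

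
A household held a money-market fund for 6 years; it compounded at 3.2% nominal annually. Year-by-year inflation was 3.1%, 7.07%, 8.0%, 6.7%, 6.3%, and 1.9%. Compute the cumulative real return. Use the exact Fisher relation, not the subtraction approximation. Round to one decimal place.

-12.3%

Cumulative inflation factor: 1.031 × 1.0707 × 1.080 × 1.067 × 1.063 × 1.019 ≈ 1.37791.
Nominal growth factor: 1.20803. Real growth factor = 1.20803 / 1.37791 ≈ 0.87671.
Total real return ≈ -12.3290%.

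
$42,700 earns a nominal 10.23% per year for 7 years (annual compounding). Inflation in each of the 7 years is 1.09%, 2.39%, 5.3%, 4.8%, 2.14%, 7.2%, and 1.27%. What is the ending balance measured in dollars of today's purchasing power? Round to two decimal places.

$66,665.28

Nominal value at maturity: $42,700 × (1 + 10.23%)^7 ≈ $84,435.78.
Price-level factor over 7 years: 1.0109 × 1.0239 × 1.053 × 1.048 × 1.0214 × 1.072 × 1.0127 ≈ 1.2665631323.
Dividing the nominal maturity value by the price-level factor gives the value in today's money.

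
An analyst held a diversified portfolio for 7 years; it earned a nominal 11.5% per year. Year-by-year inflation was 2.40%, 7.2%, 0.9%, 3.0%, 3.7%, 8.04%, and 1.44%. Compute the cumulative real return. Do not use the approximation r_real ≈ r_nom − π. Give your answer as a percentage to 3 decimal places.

Cumulative inflation factor: 1.0240 × 1.072 × 1.009 × 1.030 × 1.037 × 1.0804 × 1.0144 ≈ 1.29657.
Nominal growth factor: 2.14252. Real growth factor = 2.14252 / 1.29657 ≈ 1.65245.
Total real return ≈ 65.2450%.

65.245%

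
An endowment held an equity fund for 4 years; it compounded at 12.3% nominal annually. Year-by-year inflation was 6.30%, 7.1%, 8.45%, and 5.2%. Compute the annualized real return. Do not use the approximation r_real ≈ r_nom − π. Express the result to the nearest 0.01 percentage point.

Cumulative inflation factor: 1.0630 × 1.071 × 1.0845 × 1.052 ≈ 1.29888.
Nominal growth factor: 1.59045. Real growth factor = 1.59045 / 1.29888 ≈ 1.22448.
Annualized: 1.22448^(1/4) − 1 ≈ 0.05193.

5.19%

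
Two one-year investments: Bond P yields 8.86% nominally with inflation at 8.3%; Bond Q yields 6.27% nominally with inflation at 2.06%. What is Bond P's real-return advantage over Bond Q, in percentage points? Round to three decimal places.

-3.608

Bond P real return: 1.0886/1.083 − 1 = 0.5171%.
Bond Q real return: 1.0627/1.0206 − 1 = 4.1250%.
Difference: 0.5171 − 4.1250 = -3.6079 pp.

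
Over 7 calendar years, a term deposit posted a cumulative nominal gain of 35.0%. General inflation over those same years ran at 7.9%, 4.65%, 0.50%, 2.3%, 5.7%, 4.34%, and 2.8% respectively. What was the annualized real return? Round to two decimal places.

Cumulative inflation factor: 1.079 × 1.0465 × 1.0050 × 1.023 × 1.057 × 1.0434 × 1.028 ≈ 1.31620.
Nominal growth factor: 1.35000. Real growth factor = 1.35000 / 1.31620 ≈ 1.02568.
Annualized: 1.02568^(1/7) − 1 ≈ 0.00363.

0.36%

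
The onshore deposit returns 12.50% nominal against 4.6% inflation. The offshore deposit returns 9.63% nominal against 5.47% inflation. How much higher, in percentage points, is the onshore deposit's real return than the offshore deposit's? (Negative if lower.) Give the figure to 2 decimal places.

The onshore deposit real return: 1.1250/1.046 − 1 = 7.553%.
The offshore deposit real return: 1.0963/1.0547 − 1 = 3.944%.
Difference: 7.553 − 3.944 = 3.609 pp.

3.61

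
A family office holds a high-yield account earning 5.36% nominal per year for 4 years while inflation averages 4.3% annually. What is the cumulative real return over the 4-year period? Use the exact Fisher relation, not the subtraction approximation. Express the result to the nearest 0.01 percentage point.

4.13%

The annual real rate is (1+5.36%)/(1+4.3%) − 1 = 1.0163%.
Compounded over 4 years: (1 + 0.010163)^4 − 1 ≈ 0.04128.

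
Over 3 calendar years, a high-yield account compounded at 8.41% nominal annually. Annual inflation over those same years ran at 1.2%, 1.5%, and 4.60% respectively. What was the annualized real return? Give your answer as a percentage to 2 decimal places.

5.85%

Cumulative inflation factor: 1.012 × 1.015 × 1.0460 ≈ 1.07443.
Nominal growth factor: 1.27411. Real growth factor = 1.27411 / 1.07443 ≈ 1.18585.
Annualized: 1.18585^(1/3) − 1 ≈ 0.05847.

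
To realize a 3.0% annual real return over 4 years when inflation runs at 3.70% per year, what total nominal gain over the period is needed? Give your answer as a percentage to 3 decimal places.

30.156%

Required annual nominal rate: (1+3.0%)(1+3.70%) − 1 = 6.811%.
Cumulative over 4 years: (1 + 0.06811)^4 − 1 ≈ 0.30156.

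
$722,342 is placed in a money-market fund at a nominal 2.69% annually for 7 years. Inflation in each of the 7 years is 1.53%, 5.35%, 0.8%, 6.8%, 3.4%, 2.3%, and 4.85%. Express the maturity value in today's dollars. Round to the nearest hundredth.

$681,105.87

Nominal value at maturity: $722,342 × (1 + 2.69%)^7 ≈ $869,841.14.
Price-level factor over 7 years: 1.0153 × 1.0535 × 1.008 × 1.068 × 1.034 × 1.023 × 1.0485 ≈ 1.2771012154.
The maturity value deflated by that factor is the answer in today's purchasing power.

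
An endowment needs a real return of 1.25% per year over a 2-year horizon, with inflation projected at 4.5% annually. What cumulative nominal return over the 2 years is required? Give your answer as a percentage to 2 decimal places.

Required annual nominal rate: (1+1.25%)(1+4.5%) − 1 = 5.80625%.
Cumulative over 2 years: (1 + 0.0580625)^2 − 1 ≈ 0.11950.

11.95%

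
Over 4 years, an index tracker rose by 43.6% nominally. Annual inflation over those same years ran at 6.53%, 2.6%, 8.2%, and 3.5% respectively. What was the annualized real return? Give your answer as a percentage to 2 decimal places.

4.07%

Cumulative inflation factor: 1.0653 × 1.026 × 1.082 × 1.035 ≈ 1.22402.
Nominal growth factor: 1.43600. Real growth factor = 1.43600 / 1.22402 ≈ 1.17319.
Annualized: 1.17319^(1/4) − 1 ≈ 0.04074.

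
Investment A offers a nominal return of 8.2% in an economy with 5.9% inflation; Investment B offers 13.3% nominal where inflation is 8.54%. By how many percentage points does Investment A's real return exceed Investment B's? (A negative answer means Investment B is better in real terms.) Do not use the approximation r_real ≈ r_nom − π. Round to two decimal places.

Investment A real return: 1.082/1.059 − 1 = 2.172%.
Investment B real return: 1.133/1.0854 − 1 = 4.385%.
Difference: 2.172 − 4.385 = -2.213 pp.

-2.21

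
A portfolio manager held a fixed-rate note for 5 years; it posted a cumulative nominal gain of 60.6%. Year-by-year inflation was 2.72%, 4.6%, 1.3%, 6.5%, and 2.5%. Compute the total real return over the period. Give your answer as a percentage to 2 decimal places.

35.17%

Cumulative inflation factor: 1.0272 × 1.046 × 1.013 × 1.065 × 1.025 ≈ 1.18815.
Nominal growth factor: 1.60600. Real growth factor = 1.60600 / 1.18815 ≈ 1.35169.
Total real return ≈ 35.1686%.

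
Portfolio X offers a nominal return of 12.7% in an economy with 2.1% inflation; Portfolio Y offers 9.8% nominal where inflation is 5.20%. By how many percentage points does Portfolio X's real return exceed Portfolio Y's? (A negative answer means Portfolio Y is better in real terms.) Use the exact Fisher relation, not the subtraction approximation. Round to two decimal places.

Portfolio X real return: 1.127/1.021 − 1 = 10.382%.
Portfolio Y real return: 1.098/1.0520 − 1 = 4.373%.
Difference: 10.382 − 4.373 = 6.009 pp.

6.01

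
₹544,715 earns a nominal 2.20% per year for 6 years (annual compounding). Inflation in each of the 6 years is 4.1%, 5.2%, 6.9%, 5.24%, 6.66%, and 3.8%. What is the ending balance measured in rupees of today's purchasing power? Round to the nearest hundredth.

Nominal value at maturity: ₹544,715 × (1 + 2.20%)^6 ≈ ₹620,689.94.
Price-level factor over 6 years: 1.041 × 1.052 × 1.069 × 1.0524 × 1.0666 × 1.038 ≈ 1.3640300775.
The maturity value deflated by that factor is the answer in today's purchasing power.

₹455,041.24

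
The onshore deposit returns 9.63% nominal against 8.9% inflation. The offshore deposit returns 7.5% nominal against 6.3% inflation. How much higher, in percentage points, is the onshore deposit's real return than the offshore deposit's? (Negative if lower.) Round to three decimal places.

The onshore deposit real return: 1.0963/1.089 − 1 = 0.6703%.
The offshore deposit real return: 1.075/1.063 − 1 = 1.1289%.
Difference: 0.6703 − 1.1289 = -0.4586 pp.

-0.459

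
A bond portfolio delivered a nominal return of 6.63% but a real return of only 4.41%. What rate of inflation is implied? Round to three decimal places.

2.126%

From (1+r_nom) = (1+r_real)(1+π), we get 1+π = (1 + 6.63%)/(1 + 4.41%) = 1.0663/1.0441 ≈ 1.02126.
So π ≈ 2.1262%.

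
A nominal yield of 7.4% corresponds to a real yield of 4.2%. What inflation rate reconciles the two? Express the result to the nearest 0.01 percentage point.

From (1+r_nom) = (1+r_real)(1+π), we get 1+π = (1 + 7.4%)/(1 + 4.2%) = 1.074/1.042 ≈ 1.03071.
So π ≈ 3.0710%.

3.07%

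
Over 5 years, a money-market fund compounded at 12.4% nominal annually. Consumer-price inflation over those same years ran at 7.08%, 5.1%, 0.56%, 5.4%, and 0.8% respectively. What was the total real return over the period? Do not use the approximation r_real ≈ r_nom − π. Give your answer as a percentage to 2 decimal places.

49.21%

Cumulative inflation factor: 1.0708 × 1.051 × 1.0056 × 1.054 × 1.008 ≈ 1.20237.
Nominal growth factor: 1.79404. Real growth factor = 1.79404 / 1.20237 ≈ 1.49209.
Total real return ≈ 49.2087%.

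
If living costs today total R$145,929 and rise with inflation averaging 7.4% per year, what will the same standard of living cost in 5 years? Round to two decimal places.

Cumulative price-level factor: (1+7.4%)^5 ≈ 1.4289643919.
Multiplying R$145,929 by the price-level factor gives the future nominal sum.

R$208,527.34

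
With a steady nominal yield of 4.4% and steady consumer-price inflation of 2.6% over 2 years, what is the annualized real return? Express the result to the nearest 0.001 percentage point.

1.754%

With constant rates the annual real return is the same each year: (1+4.4%)/(1+2.6%) − 1 = 0.01754.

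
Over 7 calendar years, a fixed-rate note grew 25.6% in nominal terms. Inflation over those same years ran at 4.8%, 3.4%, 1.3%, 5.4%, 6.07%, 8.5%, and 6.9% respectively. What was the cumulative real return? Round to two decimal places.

Cumulative inflation factor: 1.048 × 1.034 × 1.013 × 1.054 × 1.0607 × 1.085 × 1.069 ≈ 1.42342.
Nominal growth factor: 1.25600. Real growth factor = 1.25600 / 1.42342 ≈ 0.88238.
Total real return ≈ -11.7616%.

-11.76%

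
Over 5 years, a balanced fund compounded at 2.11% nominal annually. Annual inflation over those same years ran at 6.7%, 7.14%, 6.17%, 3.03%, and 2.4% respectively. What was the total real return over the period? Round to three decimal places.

Cumulative inflation factor: 1.067 × 1.0714 × 1.0617 × 1.0303 × 1.024 ≈ 1.28051.
Nominal growth factor: 1.11005. Real growth factor = 1.11005 / 1.28051 ≈ 0.86688.
Total real return ≈ -13.3118%.

-13.312%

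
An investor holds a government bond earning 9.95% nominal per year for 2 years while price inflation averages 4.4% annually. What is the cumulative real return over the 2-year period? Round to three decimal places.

The annual real rate is (1+9.95%)/(1+4.4%) − 1 = 5.3161%.
Compounded over 2 years: (1 + 0.053161)^2 − 1 ≈ 0.10915.

10.915%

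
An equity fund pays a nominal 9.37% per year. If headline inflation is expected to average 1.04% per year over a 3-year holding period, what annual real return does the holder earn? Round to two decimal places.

8.24%

With constant rates the annual real return is the same each year: (1+9.37%)/(1+1.04%) − 1 = 0.08244.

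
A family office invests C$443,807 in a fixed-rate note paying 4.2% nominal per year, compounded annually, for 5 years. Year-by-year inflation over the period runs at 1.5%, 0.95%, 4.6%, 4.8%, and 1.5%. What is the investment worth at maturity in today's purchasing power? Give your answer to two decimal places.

Nominal value at maturity: C$443,807 × (1 + 4.2%)^5 ≈ C$545,171.00.
Price-level factor over 5 years: 1.015 × 1.0095 × 1.046 × 1.048 × 1.015 ≈ 1.1400696252.
Dividing the nominal maturity value by the price-level factor gives the value in today's money.

C$478,190.97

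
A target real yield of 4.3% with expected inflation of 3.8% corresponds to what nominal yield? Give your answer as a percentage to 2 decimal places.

8.26%

By the Fisher equation, 1 + r_nom = (1 + 4.3%)(1 + 3.8%) = 1.043 × 1.038 = 1.082634.
So r_nom = 8.2634%.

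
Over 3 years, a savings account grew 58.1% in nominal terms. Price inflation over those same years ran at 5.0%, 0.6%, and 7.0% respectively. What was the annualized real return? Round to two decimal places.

11.84%

Cumulative inflation factor: 1.050 × 1.006 × 1.070 ≈ 1.13024.
Nominal growth factor: 1.58100. Real growth factor = 1.58100 / 1.13024 ≈ 1.39882.
Annualized: 1.39882^(1/3) − 1 ≈ 0.11837.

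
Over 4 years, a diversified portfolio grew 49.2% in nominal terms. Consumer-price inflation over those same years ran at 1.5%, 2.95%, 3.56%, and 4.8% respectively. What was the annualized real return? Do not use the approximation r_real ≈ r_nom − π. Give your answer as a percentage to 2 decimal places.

Cumulative inflation factor: 1.015 × 1.0295 × 1.0356 × 1.048 ≈ 1.13409.
Nominal growth factor: 1.49200. Real growth factor = 1.49200 / 1.13409 ≈ 1.31560.
Annualized: 1.31560^(1/4) − 1 ≈ 0.07098.

7.10%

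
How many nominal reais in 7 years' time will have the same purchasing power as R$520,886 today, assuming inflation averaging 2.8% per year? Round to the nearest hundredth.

Cumulative price-level factor: (1+2.8%)^7 ≈ 1.2132541978.
Multiplying R$520,886 by the price-level factor gives the future nominal sum.

R$631,967.13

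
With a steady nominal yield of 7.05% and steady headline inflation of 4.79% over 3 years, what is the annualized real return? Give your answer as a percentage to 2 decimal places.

With constant rates the annual real return is the same each year: (1+7.05%)/(1+4.79%) − 1 = 0.02157.

2.16%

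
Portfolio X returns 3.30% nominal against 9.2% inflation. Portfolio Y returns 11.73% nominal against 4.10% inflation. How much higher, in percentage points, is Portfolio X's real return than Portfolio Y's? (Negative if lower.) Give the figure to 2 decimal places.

Portfolio X real return: 1.0330/1.092 − 1 = -5.403%.
Portfolio Y real return: 1.1173/1.0410 − 1 = 7.329%.
Difference: -5.403 − 7.329 = -12.732 pp.

-12.73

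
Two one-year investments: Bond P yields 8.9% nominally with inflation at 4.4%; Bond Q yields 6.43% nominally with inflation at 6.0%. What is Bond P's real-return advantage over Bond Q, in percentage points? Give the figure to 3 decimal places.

Bond P real return: 1.089/1.044 − 1 = 4.3103%.
Bond Q real return: 1.0643/1.060 − 1 = 0.4057%.
Difference: 4.3103 − 0.4057 = 3.9046 pp.

3.905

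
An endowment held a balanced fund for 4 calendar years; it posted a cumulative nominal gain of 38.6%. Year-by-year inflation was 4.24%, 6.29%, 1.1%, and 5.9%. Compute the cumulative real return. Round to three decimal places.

16.839%

Cumulative inflation factor: 1.0424 × 1.0629 × 1.011 × 1.059 ≈ 1.18624.
Nominal growth factor: 1.38600. Real growth factor = 1.38600 / 1.18624 ≈ 1.16839.
Total real return ≈ 16.8394%.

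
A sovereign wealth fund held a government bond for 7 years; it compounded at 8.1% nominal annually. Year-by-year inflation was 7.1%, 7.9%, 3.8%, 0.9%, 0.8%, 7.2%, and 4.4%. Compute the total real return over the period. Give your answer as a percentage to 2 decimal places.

26.34%

Cumulative inflation factor: 1.071 × 1.079 × 1.038 × 1.009 × 1.008 × 1.072 × 1.044 ≈ 1.36539.
Nominal growth factor: 1.72496. Real growth factor = 1.72496 / 1.36539 ≈ 1.26335.
Total real return ≈ 26.3353%.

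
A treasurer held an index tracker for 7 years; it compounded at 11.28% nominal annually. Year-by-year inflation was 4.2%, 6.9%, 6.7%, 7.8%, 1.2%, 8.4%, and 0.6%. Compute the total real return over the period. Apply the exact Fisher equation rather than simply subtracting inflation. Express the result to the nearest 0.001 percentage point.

Cumulative inflation factor: 1.042 × 1.069 × 1.067 × 1.078 × 1.012 × 1.084 × 1.006 ≈ 1.41396.
Nominal growth factor: 2.11310. Real growth factor = 2.11310 / 1.41396 ≈ 1.49446.
Total real return ≈ 49.4457%.

49.446%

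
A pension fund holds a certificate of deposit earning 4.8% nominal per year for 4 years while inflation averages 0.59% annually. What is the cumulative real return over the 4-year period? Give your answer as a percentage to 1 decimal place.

The annual real rate is (1+4.8%)/(1+0.59%) − 1 = 4.1853%.
Compounded over 4 years: (1 + 0.041853)^4 − 1 ≈ 0.17822.

17.8%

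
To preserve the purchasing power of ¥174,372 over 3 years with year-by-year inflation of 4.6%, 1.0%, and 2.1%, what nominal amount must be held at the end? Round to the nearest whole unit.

¥188,086

Cumulative price-level factor: 1.046 × 1.010 × 1.021 = 1.07864566.
The nominal amount required is ¥174,372 scaled up by that factor.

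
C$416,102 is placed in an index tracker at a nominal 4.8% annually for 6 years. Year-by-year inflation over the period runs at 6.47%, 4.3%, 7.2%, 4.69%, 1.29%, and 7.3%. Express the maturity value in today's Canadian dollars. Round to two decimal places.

Nominal value at maturity: C$416,102 × (1 + 4.8%)^6 ≈ C$551,273.99.
Price-level factor over 6 years: 1.0647 × 1.043 × 1.072 × 1.0469 × 1.0129 × 1.073 ≈ 1.3544963553.
The maturity value deflated by that factor is the answer in today's purchasing power.

C$406,995.55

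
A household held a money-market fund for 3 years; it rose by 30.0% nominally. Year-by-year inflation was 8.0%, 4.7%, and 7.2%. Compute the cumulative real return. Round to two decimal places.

7.25%

Cumulative inflation factor: 1.080 × 1.047 × 1.072 ≈ 1.21217.
Nominal growth factor: 1.30000. Real growth factor = 1.30000 / 1.21217 ≈ 1.07245.
Total real return ≈ 7.2453%.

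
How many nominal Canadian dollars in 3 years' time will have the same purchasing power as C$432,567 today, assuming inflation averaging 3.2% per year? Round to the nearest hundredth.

Cumulative price-level factor: (1+3.2%)^3 = 1.099104768.
The nominal amount required is C$432,567 scaled up by that factor.

C$475,436.45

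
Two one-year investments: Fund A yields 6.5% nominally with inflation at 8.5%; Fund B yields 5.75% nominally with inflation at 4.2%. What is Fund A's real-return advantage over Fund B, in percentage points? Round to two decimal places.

-3.33

Fund A real return: 1.065/1.085 − 1 = -1.843%.
Fund B real return: 1.0575/1.042 − 1 = 1.488%.
Difference: -1.843 − 1.488 = -3.331 pp.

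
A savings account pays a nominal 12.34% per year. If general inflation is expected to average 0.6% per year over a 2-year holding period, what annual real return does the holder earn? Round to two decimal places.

11.67%

With constant rates the annual real return is the same each year: (1+12.34%)/(1+0.6%) − 1 = 0.11670.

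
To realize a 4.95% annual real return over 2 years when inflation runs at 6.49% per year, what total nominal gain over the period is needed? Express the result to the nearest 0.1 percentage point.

Required annual nominal rate: (1+4.95%)(1+6.49%) − 1 = 11.761255%.
Cumulative over 2 years: (1 + 0.11761255)^2 − 1 ≈ 0.24906.

24.9%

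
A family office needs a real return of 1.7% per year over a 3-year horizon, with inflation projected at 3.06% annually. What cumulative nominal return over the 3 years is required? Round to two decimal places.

15.14%

Required annual nominal rate: (1+1.7%)(1+3.06%) − 1 = 4.81202%.
Cumulative over 3 years: (1 + 0.0481202)^3 − 1 ≈ 0.15142.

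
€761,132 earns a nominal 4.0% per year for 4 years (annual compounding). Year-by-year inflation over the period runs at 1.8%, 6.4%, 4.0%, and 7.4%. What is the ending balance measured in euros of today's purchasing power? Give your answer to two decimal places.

Nominal value at maturity: €761,132 × (1 + 4.0%)^4 ≈ €890,416.79.
Price-level factor over 4 years: 1.018 × 1.064 × 1.040 × 1.074 ≈ 1.2098374579.
Dividing the nominal maturity value by the price-level factor gives the value in today's money.

€735,980.51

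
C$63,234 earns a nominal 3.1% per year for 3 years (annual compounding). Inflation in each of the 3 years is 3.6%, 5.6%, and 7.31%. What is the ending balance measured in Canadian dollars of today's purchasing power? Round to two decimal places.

Nominal value at maturity: C$63,234 × (1 + 3.1%)^3 ≈ C$69,298.95.
Price-level factor over 3 years: 1.036 × 1.056 × 1.0731 = 1.1739885696.
Dividing the nominal maturity value by the price-level factor gives the value in today's money.

C$59,028.64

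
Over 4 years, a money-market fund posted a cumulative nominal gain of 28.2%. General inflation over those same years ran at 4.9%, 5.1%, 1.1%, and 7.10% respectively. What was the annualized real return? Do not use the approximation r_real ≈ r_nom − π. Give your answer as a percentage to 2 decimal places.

1.80%

Cumulative inflation factor: 1.049 × 1.051 × 1.011 × 1.0710 ≈ 1.19376.
Nominal growth factor: 1.28200. Real growth factor = 1.28200 / 1.19376 ≈ 1.07391.
Annualized: 1.07391^(1/4) − 1 ≈ 0.01799.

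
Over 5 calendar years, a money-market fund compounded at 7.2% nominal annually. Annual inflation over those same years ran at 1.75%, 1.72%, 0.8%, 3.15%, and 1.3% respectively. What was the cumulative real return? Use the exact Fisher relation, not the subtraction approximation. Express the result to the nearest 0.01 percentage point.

Cumulative inflation factor: 1.0175 × 1.0172 × 1.008 × 1.0315 × 1.013 ≈ 1.09013.
Nominal growth factor: 1.41571. Real growth factor = 1.41571 / 1.09013 ≈ 1.29866.
Total real return ≈ 29.8655%.

29.87%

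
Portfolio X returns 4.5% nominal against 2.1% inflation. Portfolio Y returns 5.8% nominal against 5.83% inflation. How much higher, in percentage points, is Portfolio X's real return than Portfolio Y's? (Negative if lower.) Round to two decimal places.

Portfolio X real return: 1.045/1.021 − 1 = 2.351%.
Portfolio Y real return: 1.058/1.0583 − 1 = -0.028%.
Difference: 2.351 − (-0.028) = 2.379 pp.

2.38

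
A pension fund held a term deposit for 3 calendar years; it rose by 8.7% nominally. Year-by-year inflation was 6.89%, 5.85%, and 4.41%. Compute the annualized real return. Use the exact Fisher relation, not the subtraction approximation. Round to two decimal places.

-2.74%

Cumulative inflation factor: 1.0689 × 1.0585 × 1.0441 ≈ 1.18133.
Nominal growth factor: 1.08700. Real growth factor = 1.08700 / 1.18133 ≈ 0.92015.
Annualized: 0.92015^(1/3) − 1 ≈ -0.02736.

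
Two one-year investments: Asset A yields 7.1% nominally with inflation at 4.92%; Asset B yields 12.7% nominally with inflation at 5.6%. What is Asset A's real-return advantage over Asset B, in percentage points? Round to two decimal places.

Asset A real return: 1.071/1.0492 − 1 = 2.078%.
Asset B real return: 1.127/1.056 − 1 = 6.723%.
Difference: 2.078 − 6.723 = -4.645 pp.

-4.65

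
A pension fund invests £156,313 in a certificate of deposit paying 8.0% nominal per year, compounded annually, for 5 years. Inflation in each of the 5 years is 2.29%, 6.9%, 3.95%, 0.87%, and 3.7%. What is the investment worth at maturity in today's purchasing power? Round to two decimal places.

Nominal value at maturity: £156,313 × (1 + 8.0%)^5 ≈ £229,675.08.
Price-level factor over 5 years: 1.0229 × 1.069 × 1.0395 × 1.0087 × 1.037 ≈ 1.1889843950.
The maturity value deflated by that factor is the answer in today's purchasing power.

£193,169.13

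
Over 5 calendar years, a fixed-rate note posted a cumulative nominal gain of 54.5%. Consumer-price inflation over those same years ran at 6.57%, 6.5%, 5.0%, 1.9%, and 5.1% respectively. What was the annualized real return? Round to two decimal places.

Cumulative inflation factor: 1.0657 × 1.065 × 1.050 × 1.019 × 1.051 ≈ 1.27629.
Nominal growth factor: 1.54500. Real growth factor = 1.54500 / 1.27629 ≈ 1.21054.
Annualized: 1.21054^(1/5) − 1 ≈ 0.03895.

3.90%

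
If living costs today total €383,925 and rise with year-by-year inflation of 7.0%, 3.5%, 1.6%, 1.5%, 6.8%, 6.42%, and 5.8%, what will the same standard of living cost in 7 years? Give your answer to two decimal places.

€527,242.54

Cumulative price-level factor: 1.070 × 1.035 × 1.016 × 1.015 × 1.068 × 1.0642 × 1.058 ≈ 1.3732956761.
The nominal amount required is €383,925 scaled up by that factor.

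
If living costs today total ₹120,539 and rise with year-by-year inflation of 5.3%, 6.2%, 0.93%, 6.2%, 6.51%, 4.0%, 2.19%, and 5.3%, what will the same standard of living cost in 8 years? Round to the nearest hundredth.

Cumulative price-level factor: 1.053 × 1.062 × 1.0093 × 1.062 × 1.0651 × 1.040 × 1.0219 × 1.053 ≈ 1.4287563456.
Multiplying ₹120,539 by the price-level factor gives the future nominal sum.

₹172,220.86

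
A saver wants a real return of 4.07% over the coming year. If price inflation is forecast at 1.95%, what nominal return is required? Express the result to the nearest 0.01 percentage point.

By the Fisher equation, 1 + r_nom = (1 + 4.07%)(1 + 1.95%) = 1.0407 × 1.0195 = 1.06099365.
So r_nom = 6.099365%.

6.10%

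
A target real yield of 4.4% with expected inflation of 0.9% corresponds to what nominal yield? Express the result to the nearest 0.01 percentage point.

By the Fisher equation, 1 + r_nom = (1 + 4.4%)(1 + 0.9%) = 1.044 × 1.009 = 1.053396.
So r_nom = 5.3396%.

5.34%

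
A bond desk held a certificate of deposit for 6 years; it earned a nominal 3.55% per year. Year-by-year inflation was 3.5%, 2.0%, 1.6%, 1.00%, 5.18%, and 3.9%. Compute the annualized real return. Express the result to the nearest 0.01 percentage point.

0.68%

Cumulative inflation factor: 1.035 × 1.020 × 1.016 × 1.0100 × 1.0518 × 1.039 ≈ 1.18387.
Nominal growth factor: 1.23282. Real growth factor = 1.23282 / 1.18387 ≈ 1.04135.
Annualized: 1.04135^(1/6) − 1 ≈ 0.00678.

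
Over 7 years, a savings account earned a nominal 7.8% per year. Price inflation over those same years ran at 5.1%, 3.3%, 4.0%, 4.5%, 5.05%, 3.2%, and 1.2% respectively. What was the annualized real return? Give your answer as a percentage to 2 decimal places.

Cumulative inflation factor: 1.051 × 1.033 × 1.040 × 1.045 × 1.0505 × 1.032 × 1.012 ≈ 1.29452.
Nominal growth factor: 1.69173. Real growth factor = 1.69173 / 1.29452 ≈ 1.30684.
Annualized: 1.30684^(1/7) − 1 ≈ 0.03897.

3.90%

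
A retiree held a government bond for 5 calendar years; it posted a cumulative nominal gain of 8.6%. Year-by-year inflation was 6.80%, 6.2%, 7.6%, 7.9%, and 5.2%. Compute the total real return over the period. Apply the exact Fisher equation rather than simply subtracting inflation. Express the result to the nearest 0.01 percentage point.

-21.61%

Cumulative inflation factor: 1.0680 × 1.062 × 1.076 × 1.079 × 1.052 ≈ 1.38530.
Nominal growth factor: 1.08600. Real growth factor = 1.08600 / 1.38530 ≈ 0.78394.
Total real return ≈ -21.6057%.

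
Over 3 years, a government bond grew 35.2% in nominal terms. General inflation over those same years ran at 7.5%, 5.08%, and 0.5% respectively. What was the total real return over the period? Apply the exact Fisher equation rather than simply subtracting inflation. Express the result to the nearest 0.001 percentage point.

Cumulative inflation factor: 1.075 × 1.0508 × 1.005 ≈ 1.13526.
Nominal growth factor: 1.35200. Real growth factor = 1.35200 / 1.13526 ≈ 1.19092.
Total real return ≈ 19.0919%.

19.092%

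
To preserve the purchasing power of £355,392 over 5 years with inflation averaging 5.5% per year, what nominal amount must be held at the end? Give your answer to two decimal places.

Cumulative price-level factor: (1+5.5%)^5 ≈ 1.3069600064.
The nominal amount required is £355,392 scaled up by that factor.

£464,483.13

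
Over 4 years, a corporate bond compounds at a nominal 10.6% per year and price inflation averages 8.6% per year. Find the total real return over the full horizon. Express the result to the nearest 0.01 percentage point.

The annual real rate is (1+10.6%)/(1+8.6%) − 1 = 1.8416%.
Compounded over 4 years: (1 + 0.018416)^4 − 1 ≈ 0.07572.

7.57%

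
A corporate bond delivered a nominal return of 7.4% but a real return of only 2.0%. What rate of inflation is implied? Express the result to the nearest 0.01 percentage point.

5.29%

From (1+r_nom) = (1+r_real)(1+π), we get 1+π = (1 + 7.4%)/(1 + 2.0%) = 1.074/1.020 ≈ 1.05294.
So π ≈ 5.2941%.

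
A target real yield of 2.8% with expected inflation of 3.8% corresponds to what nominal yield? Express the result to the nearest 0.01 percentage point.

By the Fisher equation, 1 + r_nom = (1 + 2.8%)(1 + 3.8%) = 1.028 × 1.038 = 1.067064.
So r_nom = 6.7064%.

6.71%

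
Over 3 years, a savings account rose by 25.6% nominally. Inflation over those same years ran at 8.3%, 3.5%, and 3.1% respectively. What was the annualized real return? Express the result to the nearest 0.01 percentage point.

Cumulative inflation factor: 1.083 × 1.035 × 1.031 ≈ 1.15565.
Nominal growth factor: 1.25600. Real growth factor = 1.25600 / 1.15565 ≈ 1.08683.
Annualized: 1.08683^(1/3) − 1 ≈ 0.02814.

2.81%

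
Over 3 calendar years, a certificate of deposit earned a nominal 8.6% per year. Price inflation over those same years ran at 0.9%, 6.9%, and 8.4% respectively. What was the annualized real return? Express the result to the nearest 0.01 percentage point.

Cumulative inflation factor: 1.009 × 1.069 × 1.084 ≈ 1.16923.
Nominal growth factor: 1.28082. Real growth factor = 1.28082 / 1.16923 ≈ 1.09545.
Annualized: 1.09545^(1/3) − 1 ≈ 0.03085.

3.09%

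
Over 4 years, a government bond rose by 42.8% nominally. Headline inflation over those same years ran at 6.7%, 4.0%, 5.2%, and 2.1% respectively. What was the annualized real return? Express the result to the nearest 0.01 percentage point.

Cumulative inflation factor: 1.067 × 1.040 × 1.052 × 1.021 ≈ 1.19190.
Nominal growth factor: 1.42800. Real growth factor = 1.42800 / 1.19190 ≈ 1.19809.
Annualized: 1.19809^(1/4) − 1 ≈ 0.04622.

4.62%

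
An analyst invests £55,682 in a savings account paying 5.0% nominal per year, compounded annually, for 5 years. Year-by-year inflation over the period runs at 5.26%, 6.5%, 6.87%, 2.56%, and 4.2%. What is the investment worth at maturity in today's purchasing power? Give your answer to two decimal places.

£55,506.88

Nominal value at maturity: £55,682 × (1 + 5.0%)^5 ≈ £71,065.91.
Price-level factor over 5 years: 1.0526 × 1.065 × 1.0687 × 1.0256 × 1.042 ≈ 1.2803081615.
The maturity value deflated by that factor is the answer in today's purchasing power.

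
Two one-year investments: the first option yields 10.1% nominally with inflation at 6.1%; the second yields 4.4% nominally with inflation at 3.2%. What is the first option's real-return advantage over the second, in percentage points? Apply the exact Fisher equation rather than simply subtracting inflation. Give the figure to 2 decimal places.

2.61

The first option real return: 1.101/1.061 − 1 = 3.770%.
The second real return: 1.044/1.032 − 1 = 1.163%.
Difference: 3.770 − 1.163 = 2.607 pp.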